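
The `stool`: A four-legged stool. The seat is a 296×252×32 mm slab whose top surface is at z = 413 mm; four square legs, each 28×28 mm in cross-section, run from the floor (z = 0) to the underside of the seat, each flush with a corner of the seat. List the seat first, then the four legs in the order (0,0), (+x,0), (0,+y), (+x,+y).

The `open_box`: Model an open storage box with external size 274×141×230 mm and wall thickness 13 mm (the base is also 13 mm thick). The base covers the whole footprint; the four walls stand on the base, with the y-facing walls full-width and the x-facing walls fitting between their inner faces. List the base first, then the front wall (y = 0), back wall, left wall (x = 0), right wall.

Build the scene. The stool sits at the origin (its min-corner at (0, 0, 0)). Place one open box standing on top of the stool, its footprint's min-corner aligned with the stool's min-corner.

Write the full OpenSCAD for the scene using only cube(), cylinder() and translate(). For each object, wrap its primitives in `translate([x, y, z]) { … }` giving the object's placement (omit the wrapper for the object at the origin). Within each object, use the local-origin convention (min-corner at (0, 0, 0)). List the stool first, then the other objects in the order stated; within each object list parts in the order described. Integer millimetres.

translate([0, 0, 381]) cube([296, 252, 32]);
cube([28, 28, 381]);
translate([268, 0, 0]) cube([28, 28, 381]);
translate([0, 224, 0]) cube([28, 28, 381]);
translate([268, 224, 0]) cube([28, 28, 381]);
translate([0, 0, 413]) {
  cube([274, 141, 13]);
  translate([0, 0, 13]) cube([274, 13, 217]);
  translate([0, 128, 13]) cube([274, 13, 217]);
  translate([0, 13, 13]) cube([13, 115, 217]);
  translate([261, 13, 13]) cube([13, 115, 217]);
}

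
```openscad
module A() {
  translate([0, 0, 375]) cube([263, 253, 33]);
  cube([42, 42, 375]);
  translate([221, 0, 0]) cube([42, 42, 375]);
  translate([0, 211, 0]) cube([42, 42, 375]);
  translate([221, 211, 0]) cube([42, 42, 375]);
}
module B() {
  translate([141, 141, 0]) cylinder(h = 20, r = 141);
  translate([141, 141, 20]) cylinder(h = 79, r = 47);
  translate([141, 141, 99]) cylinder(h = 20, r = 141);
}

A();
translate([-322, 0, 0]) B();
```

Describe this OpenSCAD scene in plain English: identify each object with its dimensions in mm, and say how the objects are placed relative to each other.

A is a simple wooden stool: a rectangular seat 263 mm (x) by 253 mm (y), 33 mm thick, top face at z = 408 mm, on four square legs, each 42×42 mm in cross-section. The legs rest on z = 0, each flush with a corner of the seat.

B is a spool: two coaxial disc flanges of radius 141 mm and thickness 20 mm, joined by a core cylinder of radius 47 mm and height 79 mm. The lower flange rests on z = 0 and the three cylinders share a vertical axis.

The spool is on the floor beside the stool on its −x side.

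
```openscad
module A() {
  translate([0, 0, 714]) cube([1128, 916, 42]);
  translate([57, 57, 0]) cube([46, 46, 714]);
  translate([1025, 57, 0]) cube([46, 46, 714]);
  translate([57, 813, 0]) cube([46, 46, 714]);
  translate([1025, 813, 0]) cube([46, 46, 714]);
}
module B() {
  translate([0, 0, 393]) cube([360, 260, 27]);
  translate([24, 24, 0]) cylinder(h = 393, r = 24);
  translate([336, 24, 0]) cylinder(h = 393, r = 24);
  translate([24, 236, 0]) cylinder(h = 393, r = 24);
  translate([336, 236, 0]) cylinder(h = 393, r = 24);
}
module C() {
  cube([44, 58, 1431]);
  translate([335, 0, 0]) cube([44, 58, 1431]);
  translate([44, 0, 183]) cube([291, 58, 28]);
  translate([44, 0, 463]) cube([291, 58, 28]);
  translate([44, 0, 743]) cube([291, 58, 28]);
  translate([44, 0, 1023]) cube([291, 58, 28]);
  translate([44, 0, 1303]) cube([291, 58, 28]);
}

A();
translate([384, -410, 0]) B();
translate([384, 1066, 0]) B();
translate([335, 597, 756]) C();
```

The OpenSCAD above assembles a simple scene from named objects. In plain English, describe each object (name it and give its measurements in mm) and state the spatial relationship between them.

A is a rectangular dining table. The top is 1128×916×42 mm with its upper surface at z = 756 mm. It stands on four 46×46 mm square legs, each inset 57 mm from the nearest pair of top edges, running from the floor to the underside of the top.

B is a four-legged stool. The seat is a 360×260×27 mm slab whose top surface is at z = 420 mm; four round legs, each 48 mm in diameter, run from the floor (z = 0) to the underside of the seat, each leg's axis is inset half a diameter from the nearest pair of seat edges (so the leg's bounding box is flush with the corner).

C is a wooden ladder with two side rails of 44×58 mm section and 1431 mm height, set 379 mm apart overall. Between them run 5 rectangular rungs (58 mm deep, 28 mm thick), front faces flush with the rails' −y face. The bottom of the first rung is 183 mm above the floor and each subsequent rung is 280 mm higher than the one below.

Two stools sit around the table at the −y, +y sides. The ladder is on top of the table.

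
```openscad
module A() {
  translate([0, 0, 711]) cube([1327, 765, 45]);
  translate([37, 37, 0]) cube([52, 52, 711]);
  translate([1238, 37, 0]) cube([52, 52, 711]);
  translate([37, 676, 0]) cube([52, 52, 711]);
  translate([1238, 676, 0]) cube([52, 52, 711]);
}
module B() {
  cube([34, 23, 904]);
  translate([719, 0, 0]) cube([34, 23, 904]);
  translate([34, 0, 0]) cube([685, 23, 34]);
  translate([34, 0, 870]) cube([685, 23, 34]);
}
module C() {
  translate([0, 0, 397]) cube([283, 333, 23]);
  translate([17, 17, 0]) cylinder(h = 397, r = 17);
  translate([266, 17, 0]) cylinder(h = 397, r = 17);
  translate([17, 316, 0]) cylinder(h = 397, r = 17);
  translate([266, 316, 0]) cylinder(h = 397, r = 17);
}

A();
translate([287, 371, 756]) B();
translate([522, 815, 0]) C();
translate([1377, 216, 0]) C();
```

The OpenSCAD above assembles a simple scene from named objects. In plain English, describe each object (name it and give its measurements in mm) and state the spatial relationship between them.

A is a table: top 1327 mm (x) × 765 mm (y), 45 mm thick, upper face at z = 756 mm, on four 52×52 mm square legs, each inset 37 mm from the nearest pair of top edges, running from z = 0 to the bottom of the top.

B is a picture frame with a 685×836 mm rectangular opening (x by z) and a uniform 34 mm border on every side. Frame depth is 23 mm along y. It is built from two vertical stiles running the full outside height and two horizontal rails spanning the gap between the stiles.

C is a four-legged stool. The seat is 283×333 mm, 23 mm thick, top at z = 420 mm. It stands on four round legs, each 34 mm in diameter, from z = 0 to the seat underside, each leg's axis is inset half a diameter from the nearest pair of seat edges (so the leg's bounding box is flush with the corner).

The picture frame is on top of the table, centred. Two stools sit around the table at the +y, +x sides.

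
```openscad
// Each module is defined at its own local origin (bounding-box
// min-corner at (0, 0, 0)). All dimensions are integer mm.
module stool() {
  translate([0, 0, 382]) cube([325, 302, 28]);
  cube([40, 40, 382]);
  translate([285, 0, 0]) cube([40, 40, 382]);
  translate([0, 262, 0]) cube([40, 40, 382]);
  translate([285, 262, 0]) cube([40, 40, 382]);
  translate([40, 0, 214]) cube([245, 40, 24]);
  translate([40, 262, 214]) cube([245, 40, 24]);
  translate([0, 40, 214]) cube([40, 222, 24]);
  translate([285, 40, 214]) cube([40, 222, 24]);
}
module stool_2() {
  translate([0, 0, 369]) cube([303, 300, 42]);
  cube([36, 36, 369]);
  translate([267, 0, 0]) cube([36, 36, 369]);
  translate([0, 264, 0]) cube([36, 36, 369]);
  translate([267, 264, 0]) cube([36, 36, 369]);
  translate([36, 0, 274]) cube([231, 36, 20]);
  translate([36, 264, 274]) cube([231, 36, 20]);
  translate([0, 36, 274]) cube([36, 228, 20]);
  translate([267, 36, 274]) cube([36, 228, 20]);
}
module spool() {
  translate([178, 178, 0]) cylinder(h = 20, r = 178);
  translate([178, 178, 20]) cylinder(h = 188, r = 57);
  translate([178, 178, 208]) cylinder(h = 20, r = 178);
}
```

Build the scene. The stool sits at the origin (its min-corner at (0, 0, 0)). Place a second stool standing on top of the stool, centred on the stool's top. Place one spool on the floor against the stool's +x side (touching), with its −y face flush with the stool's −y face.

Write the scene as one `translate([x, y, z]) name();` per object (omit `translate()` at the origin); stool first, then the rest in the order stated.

stool();
translate([11, 1, 410]) stool_2();
translate([325, 0, 0]) spool();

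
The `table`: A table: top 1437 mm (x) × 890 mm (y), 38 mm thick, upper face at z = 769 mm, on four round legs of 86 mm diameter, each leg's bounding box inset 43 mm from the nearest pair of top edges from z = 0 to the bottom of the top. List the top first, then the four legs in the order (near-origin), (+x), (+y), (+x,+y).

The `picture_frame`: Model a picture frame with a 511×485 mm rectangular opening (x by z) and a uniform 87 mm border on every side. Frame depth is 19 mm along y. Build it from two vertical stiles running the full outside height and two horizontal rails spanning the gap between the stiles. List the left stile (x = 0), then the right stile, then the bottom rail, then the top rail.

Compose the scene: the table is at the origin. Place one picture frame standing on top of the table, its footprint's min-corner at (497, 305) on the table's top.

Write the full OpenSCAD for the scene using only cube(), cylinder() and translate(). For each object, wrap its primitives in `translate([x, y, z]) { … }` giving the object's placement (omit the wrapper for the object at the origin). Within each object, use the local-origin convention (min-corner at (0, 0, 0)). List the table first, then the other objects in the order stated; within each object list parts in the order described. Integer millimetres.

translate([0, 0, 731]) cube([1437, 890, 38]);
translate([86, 86, 0]) cylinder(h = 731, r = 43);
translate([1351, 86, 0]) cylinder(h = 731, r = 43);
translate([86, 804, 0]) cylinder(h = 731, r = 43);
translate([1351, 804, 0]) cylinder(h = 731, r = 43);
translate([497, 305, 769]) {
  cube([87, 19, 659]);
  translate([598, 0, 0]) cube([87, 19, 659]);
  translate([87, 0, 0]) cube([511, 19, 87]);
  translate([87, 0, 572]) cube([511, 19, 87]);
}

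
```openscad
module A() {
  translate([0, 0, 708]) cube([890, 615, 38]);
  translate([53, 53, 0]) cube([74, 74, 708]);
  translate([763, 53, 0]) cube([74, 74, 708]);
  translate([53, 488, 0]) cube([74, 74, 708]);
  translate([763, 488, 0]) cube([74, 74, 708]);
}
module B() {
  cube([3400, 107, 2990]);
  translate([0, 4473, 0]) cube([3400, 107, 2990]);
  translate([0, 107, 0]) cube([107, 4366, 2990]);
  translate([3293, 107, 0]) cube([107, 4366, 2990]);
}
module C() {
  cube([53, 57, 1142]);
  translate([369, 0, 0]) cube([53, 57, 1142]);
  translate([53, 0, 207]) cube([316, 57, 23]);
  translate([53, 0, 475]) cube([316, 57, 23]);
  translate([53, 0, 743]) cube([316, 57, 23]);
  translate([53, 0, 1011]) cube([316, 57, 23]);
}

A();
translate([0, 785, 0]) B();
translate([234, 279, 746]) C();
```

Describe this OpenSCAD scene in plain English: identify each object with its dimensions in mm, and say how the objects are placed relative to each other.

A is a table: top 890 mm (x) × 615 mm (y), 38 mm thick, upper face at z = 746 mm, on four 74×74 mm square legs, each inset 53 mm from the nearest pair of top edges, running from z = 0 to the bottom of the top.

B is a box-shaped house frame (walls only): outside footprint 3400×4580 mm, wall height 2990 mm, wall thickness 107 mm. The two y-facing walls run the full x-width; the two x-facing walls fit between the inner faces of the y-facing walls.

C is a straight ladder. Two 53×57 mm vertical rails, 1142 mm tall, stand 422 mm apart (outside-to-outside) with their front faces coplanar on the −y side. 4 rungs, each 57 mm deep and 23 mm tall, span between the inner faces of the rails, front faces flush with the rails. The lowest rung's underside is at z = 207 mm and rungs are spaced 268 mm apart (underside to underside).

The house frame is on the floor beside the table on its +y side. The ladder is on top of the table, centred.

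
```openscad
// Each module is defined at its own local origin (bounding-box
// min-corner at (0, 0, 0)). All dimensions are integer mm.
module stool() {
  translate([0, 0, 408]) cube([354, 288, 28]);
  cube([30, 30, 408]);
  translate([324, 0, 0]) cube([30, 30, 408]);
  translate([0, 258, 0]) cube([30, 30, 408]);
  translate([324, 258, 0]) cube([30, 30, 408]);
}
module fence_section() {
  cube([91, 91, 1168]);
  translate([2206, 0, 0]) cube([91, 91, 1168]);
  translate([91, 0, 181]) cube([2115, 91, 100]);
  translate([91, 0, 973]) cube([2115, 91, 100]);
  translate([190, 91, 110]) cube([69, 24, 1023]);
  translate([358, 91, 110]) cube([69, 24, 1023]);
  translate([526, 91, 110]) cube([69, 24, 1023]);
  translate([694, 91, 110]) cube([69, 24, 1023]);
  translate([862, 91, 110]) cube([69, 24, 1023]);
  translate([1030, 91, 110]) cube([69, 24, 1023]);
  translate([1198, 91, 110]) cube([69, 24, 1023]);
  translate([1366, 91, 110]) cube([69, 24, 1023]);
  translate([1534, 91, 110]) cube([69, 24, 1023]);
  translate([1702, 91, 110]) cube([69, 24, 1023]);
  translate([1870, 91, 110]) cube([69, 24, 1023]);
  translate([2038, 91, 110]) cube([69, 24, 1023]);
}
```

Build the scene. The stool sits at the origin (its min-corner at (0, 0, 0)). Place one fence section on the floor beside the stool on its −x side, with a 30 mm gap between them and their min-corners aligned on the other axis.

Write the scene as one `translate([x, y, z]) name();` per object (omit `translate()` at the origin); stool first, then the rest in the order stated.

stool();
translate([-2327, 0, 0]) fence_section();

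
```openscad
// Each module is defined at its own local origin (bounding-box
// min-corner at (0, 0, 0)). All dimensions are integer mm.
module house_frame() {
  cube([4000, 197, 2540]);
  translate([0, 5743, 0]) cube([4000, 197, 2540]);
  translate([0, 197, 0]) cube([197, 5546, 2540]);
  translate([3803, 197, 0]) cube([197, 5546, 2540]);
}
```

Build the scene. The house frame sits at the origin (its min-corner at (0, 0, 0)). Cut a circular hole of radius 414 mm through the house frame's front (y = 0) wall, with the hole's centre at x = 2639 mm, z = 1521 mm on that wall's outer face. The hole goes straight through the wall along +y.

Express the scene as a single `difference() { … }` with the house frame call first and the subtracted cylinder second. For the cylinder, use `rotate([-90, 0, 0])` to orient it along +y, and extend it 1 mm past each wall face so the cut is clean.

difference() {
  house_frame();
  translate([2639, -1, 1521]) rotate([-90, 0, 0]) cylinder(h = 199, r = 414);
}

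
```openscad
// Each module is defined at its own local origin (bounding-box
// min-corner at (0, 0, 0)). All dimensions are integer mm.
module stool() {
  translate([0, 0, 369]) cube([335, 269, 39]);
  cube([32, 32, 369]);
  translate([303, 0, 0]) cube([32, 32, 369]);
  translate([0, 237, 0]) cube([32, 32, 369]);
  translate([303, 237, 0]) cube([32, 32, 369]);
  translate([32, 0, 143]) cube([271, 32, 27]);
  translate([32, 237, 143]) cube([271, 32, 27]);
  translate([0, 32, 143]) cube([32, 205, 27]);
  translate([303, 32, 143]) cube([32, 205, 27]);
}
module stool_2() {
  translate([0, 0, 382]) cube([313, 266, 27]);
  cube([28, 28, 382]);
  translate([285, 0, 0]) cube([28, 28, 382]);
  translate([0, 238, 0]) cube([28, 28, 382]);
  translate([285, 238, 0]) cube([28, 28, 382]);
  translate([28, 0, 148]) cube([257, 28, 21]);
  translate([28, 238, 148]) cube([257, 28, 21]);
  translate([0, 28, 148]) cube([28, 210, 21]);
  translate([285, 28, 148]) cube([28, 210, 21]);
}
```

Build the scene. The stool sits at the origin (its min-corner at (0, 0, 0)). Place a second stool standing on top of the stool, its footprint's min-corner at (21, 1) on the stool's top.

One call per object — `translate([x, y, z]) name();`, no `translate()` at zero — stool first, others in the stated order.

stool();
translate([21, 1, 408]) stool_2();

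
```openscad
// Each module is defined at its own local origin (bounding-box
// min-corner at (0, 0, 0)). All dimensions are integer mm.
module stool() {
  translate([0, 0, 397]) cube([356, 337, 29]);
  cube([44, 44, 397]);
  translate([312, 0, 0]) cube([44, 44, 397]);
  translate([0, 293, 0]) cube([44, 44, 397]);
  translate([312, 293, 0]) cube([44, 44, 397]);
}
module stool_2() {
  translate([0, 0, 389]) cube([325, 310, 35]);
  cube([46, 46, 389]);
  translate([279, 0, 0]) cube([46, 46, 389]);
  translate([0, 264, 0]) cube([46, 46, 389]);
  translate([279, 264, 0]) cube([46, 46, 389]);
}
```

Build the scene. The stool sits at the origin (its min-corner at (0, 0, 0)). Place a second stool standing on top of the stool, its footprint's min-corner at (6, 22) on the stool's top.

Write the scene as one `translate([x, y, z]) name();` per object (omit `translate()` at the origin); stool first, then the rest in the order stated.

stool();
translate([6, 22, 426]) stool_2();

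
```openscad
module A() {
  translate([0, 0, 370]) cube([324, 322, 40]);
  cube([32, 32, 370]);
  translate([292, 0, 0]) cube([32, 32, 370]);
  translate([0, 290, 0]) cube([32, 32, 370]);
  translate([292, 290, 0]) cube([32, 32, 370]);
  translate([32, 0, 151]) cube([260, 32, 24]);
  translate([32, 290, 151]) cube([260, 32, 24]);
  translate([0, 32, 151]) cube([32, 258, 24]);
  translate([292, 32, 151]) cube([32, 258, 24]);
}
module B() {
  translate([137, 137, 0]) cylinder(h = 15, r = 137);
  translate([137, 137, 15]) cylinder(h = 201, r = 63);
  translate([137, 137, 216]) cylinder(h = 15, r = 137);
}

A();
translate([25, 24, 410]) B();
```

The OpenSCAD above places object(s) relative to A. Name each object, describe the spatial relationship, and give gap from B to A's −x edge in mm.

The spool's min-x is at 25; the stool's min-x is 0; gap = 25 mm.

A is a stool. B is a spool. The spool is on top of the stool, centred. The gap from the spool to the stool's −x edge is 25 mm.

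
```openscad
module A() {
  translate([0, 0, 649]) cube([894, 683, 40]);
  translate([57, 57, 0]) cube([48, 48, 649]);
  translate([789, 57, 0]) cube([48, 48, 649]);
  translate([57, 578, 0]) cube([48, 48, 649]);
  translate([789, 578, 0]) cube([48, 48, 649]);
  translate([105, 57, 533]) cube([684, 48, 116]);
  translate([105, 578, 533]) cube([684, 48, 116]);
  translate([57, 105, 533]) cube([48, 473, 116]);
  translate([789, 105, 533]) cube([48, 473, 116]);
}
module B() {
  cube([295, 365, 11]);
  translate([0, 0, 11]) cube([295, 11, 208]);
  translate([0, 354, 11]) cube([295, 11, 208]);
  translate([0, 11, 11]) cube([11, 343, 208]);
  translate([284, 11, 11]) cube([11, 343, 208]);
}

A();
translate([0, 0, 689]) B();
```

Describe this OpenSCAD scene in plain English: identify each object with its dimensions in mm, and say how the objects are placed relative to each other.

A is a table with a 894×683 mm rectangular top, 40 mm thick, top surface at z = 689 mm, supported by four 48×48 mm square legs, each inset 57 mm from the nearest pair of top edges, running from the floor. Four apron rails, 48 mm thick and 116 mm tall, run between adjacent legs with their top edges flush with the underside of the top and their outer faces flush with the legs' outer faces.

B is an open storage box with external size 295×365×219 mm and wall thickness 11 mm (the base is also 11 mm thick). The base covers the whole footprint; the four walls stand on the base, with the y-facing walls full-width and the x-facing walls fitting between their inner faces.

The open box is on top of the table.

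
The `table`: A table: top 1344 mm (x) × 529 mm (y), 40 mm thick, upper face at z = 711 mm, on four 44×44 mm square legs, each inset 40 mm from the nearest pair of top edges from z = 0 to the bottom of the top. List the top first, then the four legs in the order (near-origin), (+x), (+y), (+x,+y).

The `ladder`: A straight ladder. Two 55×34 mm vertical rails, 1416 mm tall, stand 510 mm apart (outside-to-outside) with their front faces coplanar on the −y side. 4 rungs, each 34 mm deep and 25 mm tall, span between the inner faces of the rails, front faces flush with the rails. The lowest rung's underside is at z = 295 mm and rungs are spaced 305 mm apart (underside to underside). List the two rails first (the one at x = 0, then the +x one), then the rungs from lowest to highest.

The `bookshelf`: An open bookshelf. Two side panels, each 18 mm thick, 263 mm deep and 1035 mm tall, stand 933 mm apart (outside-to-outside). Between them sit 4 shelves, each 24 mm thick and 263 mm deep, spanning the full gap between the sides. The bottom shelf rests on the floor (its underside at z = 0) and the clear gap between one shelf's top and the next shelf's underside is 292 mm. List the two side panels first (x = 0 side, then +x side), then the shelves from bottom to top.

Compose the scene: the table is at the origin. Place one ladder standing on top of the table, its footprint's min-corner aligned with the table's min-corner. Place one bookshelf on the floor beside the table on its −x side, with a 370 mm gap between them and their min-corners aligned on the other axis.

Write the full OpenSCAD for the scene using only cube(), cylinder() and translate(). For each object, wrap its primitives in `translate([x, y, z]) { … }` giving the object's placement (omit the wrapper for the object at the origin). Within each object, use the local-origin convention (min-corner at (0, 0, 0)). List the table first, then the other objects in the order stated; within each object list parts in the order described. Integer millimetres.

translate([0, 0, 671]) cube([1344, 529, 40]);
translate([40, 40, 0]) cube([44, 44, 671]);
translate([1260, 40, 0]) cube([44, 44, 671]);
translate([40, 445, 0]) cube([44, 44, 671]);
translate([1260, 445, 0]) cube([44, 44, 671]);
translate([0, 0, 711]) {
  cube([55, 34, 1416]);
  translate([455, 0, 0]) cube([55, 34, 1416]);
  translate([55, 0, 295]) cube([400, 34, 25]);
  translate([55, 0, 600]) cube([400, 34, 25]);
  translate([55, 0, 905]) cube([400, 34, 25]);
  translate([55, 0, 1210]) cube([400, 34, 25]);
}
translate([-1303, 0, 0]) {
  cube([18, 263, 1035]);
  translate([915, 0, 0]) cube([18, 263, 1035]);
  translate([18, 0, 0]) cube([897, 263, 24]);
  translate([18, 0, 316]) cube([897, 263, 24]);
  translate([18, 0, 632]) cube([897, 263, 24]);
  translate([18, 0, 948]) cube([897, 263, 24]);
}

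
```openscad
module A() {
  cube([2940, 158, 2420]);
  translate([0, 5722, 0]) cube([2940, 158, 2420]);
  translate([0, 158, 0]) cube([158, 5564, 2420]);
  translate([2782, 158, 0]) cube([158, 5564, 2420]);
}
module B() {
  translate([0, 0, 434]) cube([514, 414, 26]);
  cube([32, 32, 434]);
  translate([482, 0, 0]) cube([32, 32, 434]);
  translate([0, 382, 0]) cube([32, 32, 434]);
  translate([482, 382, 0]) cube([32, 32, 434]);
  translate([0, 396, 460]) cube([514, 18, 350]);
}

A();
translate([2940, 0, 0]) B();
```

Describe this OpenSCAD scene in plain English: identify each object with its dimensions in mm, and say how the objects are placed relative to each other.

A is the wall frame of a small rectangular building: four walls, each 2420 mm tall and 158 mm thick, enclosing a footprint 2940 mm (x) by 5880 mm (y) outside-to-outside, with no floor or roof. The front and back walls (the −y and +y sides) span the full width; the two side walls fit between them.

B is a chair. The seat is a 514×414×26 mm slab with its top at z = 460 mm, on four 32×32 mm corner legs (flush with the seat edges, standing on z = 0). A flat backrest 18 mm thick, 350 mm tall, spans the full seat width and rises from the seat top along its +y edge, rear face flush with the rear of the seat.

The chair is against the house frame's +x side, with their −y faces flush.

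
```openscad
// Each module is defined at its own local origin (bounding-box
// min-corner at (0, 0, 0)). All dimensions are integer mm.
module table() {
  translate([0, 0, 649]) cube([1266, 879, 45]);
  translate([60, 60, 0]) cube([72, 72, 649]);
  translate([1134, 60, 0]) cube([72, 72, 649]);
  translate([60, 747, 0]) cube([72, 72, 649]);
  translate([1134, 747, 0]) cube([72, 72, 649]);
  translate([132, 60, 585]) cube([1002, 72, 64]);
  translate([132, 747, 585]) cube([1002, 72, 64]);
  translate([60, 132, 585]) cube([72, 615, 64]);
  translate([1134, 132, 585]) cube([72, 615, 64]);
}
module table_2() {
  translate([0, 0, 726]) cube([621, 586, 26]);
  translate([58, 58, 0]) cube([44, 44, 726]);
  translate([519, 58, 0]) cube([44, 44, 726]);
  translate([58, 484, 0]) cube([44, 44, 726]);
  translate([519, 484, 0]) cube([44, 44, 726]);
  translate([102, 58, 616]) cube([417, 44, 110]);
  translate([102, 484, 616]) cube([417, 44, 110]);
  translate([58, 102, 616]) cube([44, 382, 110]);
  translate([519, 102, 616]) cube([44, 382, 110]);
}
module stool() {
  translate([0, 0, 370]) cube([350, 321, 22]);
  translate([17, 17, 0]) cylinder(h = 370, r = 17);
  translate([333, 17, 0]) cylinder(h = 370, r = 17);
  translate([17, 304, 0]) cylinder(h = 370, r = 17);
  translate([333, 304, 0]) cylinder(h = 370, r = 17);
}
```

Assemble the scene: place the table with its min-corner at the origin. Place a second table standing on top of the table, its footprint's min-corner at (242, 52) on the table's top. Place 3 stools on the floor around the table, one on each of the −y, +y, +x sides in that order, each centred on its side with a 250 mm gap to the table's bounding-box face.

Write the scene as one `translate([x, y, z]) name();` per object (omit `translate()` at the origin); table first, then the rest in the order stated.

table();
translate([242, 52, 694]) table_2();
translate([458, -571, 0]) stool();
translate([458, 1129, 0]) stool();
translate([1516, 279, 0]) stool();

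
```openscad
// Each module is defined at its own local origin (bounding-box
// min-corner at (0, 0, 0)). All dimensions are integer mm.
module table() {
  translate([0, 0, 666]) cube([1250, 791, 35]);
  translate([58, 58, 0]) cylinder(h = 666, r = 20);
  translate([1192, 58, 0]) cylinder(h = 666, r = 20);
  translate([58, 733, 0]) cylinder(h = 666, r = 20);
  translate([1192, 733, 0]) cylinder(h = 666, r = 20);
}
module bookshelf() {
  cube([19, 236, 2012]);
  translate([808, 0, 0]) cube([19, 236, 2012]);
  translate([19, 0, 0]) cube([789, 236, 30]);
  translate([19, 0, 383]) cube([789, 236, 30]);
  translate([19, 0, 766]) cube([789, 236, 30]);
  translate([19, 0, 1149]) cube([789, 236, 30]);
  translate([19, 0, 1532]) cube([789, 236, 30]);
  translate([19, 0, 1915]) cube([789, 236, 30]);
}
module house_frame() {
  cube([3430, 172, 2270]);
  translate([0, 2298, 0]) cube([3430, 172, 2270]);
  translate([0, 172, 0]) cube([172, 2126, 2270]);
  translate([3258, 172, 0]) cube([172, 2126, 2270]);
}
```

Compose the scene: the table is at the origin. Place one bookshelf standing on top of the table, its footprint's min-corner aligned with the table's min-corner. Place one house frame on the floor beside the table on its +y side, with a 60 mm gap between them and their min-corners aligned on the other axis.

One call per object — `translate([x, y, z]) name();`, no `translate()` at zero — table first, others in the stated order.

table();
translate([0, 0, 701]) bookshelf();
translate([0, 851, 0]) house_frame();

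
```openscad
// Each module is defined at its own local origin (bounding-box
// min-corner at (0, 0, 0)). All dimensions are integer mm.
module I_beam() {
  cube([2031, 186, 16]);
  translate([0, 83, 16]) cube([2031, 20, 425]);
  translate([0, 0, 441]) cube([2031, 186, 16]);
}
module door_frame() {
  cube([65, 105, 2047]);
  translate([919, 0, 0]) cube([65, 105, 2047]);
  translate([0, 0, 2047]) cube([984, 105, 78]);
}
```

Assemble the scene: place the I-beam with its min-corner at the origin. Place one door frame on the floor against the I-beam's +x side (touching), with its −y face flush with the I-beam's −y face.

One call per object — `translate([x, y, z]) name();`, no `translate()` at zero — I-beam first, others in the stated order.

I_beam();
translate([2031, 0, 0]) door_frame();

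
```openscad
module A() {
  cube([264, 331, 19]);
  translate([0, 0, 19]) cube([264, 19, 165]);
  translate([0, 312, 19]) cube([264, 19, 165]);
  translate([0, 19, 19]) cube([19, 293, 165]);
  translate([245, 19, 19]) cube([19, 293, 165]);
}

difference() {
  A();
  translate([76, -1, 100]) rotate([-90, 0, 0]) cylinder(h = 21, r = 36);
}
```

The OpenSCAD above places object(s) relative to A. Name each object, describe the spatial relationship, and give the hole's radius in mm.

The subtracted cylinder has r = 36 mm.

A is an open box. The open box has a circular hole through its front wall. The hole's radius is 36 mm.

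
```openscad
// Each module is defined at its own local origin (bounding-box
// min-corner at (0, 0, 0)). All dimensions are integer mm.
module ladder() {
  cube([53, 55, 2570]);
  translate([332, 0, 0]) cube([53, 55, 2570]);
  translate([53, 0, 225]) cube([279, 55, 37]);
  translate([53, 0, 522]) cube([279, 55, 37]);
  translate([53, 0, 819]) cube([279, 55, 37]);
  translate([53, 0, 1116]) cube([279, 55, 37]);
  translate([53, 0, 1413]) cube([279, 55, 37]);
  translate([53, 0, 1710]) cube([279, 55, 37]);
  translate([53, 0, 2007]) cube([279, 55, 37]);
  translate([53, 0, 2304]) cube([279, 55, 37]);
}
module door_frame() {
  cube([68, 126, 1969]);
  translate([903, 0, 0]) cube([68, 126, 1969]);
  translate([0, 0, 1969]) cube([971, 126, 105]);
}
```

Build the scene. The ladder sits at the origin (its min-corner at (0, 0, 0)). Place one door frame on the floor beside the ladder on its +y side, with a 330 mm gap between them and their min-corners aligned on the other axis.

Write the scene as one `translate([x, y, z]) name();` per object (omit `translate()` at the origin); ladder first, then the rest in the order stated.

ladder();
translate([0, 385, 0]) door_frame();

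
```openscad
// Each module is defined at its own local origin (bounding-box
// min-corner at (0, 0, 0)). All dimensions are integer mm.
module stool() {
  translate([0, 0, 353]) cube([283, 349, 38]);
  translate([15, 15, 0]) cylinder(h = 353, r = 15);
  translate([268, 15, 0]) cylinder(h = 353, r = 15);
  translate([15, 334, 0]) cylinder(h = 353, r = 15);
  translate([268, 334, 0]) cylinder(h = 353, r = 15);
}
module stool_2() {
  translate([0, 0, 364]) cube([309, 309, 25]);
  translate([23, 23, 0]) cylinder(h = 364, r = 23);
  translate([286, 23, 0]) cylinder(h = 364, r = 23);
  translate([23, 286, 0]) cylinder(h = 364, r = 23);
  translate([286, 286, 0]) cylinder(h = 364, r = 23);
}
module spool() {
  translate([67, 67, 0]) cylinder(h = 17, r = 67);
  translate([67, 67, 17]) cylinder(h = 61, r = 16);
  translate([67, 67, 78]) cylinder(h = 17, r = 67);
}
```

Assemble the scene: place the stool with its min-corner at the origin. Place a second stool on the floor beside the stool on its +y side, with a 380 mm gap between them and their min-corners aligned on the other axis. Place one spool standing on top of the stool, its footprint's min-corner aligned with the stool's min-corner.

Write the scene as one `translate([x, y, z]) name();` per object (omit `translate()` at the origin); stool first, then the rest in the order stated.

stool();
translate([0, 729, 0]) stool_2();
translate([0, 0, 391]) spool();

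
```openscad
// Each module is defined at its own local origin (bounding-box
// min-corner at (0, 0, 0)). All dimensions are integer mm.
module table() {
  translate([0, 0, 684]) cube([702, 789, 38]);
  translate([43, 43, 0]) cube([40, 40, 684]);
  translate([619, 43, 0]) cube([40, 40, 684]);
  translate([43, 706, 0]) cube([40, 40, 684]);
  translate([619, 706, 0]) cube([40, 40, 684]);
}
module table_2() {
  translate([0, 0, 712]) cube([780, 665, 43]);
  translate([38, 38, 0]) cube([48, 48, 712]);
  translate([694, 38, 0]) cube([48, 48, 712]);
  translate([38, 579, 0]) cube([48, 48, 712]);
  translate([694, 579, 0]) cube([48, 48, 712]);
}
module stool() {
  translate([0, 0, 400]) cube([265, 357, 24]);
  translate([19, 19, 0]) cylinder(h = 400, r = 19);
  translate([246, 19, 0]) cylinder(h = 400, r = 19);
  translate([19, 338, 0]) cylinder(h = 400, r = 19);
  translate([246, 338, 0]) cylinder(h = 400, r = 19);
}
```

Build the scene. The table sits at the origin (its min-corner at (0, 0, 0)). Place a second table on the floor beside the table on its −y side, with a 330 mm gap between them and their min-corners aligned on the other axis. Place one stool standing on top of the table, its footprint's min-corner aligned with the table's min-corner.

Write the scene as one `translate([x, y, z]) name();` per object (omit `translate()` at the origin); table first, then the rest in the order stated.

table();
translate([0, -995, 0]) table_2();
translate([0, 0, 722]) stool();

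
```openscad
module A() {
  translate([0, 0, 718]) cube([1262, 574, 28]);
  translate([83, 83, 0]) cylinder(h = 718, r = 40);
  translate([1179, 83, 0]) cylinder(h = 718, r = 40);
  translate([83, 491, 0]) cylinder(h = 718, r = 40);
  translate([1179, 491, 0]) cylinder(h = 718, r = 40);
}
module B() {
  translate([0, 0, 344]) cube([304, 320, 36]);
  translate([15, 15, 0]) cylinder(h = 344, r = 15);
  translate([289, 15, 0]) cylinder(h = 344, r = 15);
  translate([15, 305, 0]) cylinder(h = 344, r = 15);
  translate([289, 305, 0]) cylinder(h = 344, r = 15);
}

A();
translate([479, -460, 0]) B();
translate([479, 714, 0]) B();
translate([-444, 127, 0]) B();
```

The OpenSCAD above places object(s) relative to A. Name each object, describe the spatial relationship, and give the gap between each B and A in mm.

Each stool's nearest face is 140 mm from the table's bounding box.

A is a table. B is a stool. Three stools sit around the table at the −y, +y, −x sides. The gap between each stool and the table is 140 mm.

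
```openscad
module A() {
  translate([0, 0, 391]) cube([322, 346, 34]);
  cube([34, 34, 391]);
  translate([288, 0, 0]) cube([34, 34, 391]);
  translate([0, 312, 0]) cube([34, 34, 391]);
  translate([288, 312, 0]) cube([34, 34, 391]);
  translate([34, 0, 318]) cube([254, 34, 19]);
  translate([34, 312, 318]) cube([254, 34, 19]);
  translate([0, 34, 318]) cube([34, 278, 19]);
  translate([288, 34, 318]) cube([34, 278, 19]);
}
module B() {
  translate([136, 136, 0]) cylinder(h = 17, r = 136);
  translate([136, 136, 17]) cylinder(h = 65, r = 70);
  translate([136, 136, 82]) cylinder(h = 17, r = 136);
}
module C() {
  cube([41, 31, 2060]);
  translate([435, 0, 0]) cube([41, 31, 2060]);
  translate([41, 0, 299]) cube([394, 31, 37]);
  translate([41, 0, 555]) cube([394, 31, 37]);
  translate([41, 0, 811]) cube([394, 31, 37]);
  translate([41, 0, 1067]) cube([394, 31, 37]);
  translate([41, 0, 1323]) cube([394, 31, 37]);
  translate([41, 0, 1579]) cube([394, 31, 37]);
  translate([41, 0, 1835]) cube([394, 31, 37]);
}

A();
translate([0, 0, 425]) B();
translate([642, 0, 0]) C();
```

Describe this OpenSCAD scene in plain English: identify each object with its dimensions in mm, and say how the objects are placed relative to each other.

A is a four-legged stool. The seat is 322×346 mm, 34 mm thick, top at z = 425 mm. It stands on four square legs, each 34×34 mm in cross-section, from z = 0 to the seat underside, each flush with a corner of the seat. Four stretchers, 34 mm wide and 19 mm tall, connect adjacent legs with their undersides at z = 318 mm, each running between the inner faces of the legs it joins and aligned with the legs' outer faces on the other axis.

B is a spool: two coaxial disc flanges of radius 136 mm and thickness 17 mm, joined by a core cylinder of radius 70 mm and height 65 mm. The lower flange rests on z = 0 and the three cylinders share a vertical axis.

C is a wooden ladder with two side rails of 41×31 mm section and 2060 mm height, set 476 mm apart overall. Between them run 7 rectangular rungs (31 mm deep, 37 mm thick), front faces flush with the rails' −y face. The bottom of the first rung is 299 mm above the floor and each subsequent rung is 256 mm higher than the one below.

The spool is on top of the stool. The ladder is on the floor beside the stool on its +x side.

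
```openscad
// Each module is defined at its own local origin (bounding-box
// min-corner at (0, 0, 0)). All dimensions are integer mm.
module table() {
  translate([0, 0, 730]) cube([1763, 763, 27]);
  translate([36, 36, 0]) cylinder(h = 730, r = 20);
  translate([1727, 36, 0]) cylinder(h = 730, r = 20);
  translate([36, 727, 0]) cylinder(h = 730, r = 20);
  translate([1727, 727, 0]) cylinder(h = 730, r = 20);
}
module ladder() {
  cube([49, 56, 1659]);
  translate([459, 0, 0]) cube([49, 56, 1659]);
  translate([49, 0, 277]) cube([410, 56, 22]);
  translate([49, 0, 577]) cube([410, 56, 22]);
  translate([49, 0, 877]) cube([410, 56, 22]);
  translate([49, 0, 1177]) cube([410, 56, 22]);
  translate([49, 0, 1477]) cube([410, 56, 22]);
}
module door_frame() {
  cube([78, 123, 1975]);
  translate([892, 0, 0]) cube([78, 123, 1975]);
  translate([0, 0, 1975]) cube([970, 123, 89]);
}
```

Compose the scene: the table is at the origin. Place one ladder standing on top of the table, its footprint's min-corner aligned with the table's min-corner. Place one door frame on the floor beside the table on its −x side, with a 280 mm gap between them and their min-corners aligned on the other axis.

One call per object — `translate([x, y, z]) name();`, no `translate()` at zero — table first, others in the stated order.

table();
translate([0, 0, 757]) ladder();
translate([-1250, 0, 0]) door_frame();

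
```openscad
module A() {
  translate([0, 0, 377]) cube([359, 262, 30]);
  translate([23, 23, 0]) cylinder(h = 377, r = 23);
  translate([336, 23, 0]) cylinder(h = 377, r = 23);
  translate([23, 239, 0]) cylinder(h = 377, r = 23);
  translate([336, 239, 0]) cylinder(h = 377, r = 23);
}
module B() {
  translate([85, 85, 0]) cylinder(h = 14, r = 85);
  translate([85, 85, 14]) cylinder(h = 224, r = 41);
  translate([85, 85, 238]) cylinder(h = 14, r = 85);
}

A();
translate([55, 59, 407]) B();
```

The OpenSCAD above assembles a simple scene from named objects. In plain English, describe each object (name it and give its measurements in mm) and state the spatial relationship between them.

A is a simple wooden stool: a rectangular seat 359 mm (x) by 262 mm (y), 30 mm thick, top face at z = 407 mm, on four round legs, each 46 mm in diameter. The legs rest on z = 0, each leg's axis is inset half a diameter from the nearest pair of seat edges (so the leg's bounding box is flush with the corner).

B is a spool: two coaxial disc flanges of radius 85 mm and thickness 14 mm, joined by a core cylinder of radius 41 mm and height 224 mm. The lower flange rests on z = 0 and the three cylinders share a vertical axis.

The spool is on top of the stool.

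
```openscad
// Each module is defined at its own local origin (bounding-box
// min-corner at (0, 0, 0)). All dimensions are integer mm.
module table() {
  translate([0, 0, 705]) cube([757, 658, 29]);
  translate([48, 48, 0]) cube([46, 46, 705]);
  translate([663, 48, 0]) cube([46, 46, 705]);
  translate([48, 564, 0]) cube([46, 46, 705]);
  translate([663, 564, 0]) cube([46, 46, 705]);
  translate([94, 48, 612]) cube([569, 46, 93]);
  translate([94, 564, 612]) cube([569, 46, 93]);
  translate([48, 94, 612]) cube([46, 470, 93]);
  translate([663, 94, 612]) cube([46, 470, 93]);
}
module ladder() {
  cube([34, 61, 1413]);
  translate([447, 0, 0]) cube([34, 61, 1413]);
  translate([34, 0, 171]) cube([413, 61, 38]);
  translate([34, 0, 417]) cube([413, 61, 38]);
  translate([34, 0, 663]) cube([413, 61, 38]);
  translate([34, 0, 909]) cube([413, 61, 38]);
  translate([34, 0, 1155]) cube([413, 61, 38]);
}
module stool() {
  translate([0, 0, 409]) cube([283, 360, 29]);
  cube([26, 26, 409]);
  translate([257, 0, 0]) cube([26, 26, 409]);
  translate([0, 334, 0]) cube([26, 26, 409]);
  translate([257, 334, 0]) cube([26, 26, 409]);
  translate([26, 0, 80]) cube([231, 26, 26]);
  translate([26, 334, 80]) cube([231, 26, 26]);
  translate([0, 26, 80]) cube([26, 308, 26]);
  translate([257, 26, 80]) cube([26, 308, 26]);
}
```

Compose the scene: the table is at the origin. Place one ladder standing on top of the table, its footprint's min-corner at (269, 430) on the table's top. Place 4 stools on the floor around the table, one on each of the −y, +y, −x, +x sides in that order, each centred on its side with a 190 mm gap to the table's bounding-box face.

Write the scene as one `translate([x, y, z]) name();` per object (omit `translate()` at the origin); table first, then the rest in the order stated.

table();
translate([269, 430, 734]) ladder();
translate([237, -550, 0]) stool();
translate([237, 848, 0]) stool();
translate([-473, 149, 0]) stool();
translate([947, 149, 0]) stool();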